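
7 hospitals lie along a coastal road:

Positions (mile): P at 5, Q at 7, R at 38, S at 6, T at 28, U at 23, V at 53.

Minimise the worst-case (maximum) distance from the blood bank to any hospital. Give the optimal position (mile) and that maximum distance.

The 1-center on a line is the midpoint of the two extreme points: leftmost at 5, rightmost at 53.
Optimal location = (5 + 53)/2 = 29; maximum distance = (53 − 5)/2 = 24.

location 29, max distance 24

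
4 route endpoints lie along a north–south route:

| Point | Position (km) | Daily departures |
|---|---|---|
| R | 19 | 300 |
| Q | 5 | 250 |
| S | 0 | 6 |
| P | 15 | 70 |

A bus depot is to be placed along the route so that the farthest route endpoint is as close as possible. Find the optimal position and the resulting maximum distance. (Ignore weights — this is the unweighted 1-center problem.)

The 1-center on a line is the midpoint of the two extreme points: leftmost at 0, rightmost at 19.
Optimal location = (0 + 19)/2 = 9.5; maximum distance = (19 − 0)/2 = 9.5.

location 9.5, max distance 9.5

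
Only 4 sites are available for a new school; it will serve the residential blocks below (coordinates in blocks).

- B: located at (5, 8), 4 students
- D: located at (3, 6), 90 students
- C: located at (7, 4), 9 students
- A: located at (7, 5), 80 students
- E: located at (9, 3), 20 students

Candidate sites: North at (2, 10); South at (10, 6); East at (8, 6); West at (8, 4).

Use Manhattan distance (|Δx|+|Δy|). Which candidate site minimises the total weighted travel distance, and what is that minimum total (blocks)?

East, total 737 blocks

Total weighted distance at each candidate:
  North (2, 10): total = 1649
  South (10, 6): total = 1103
  East (8, 6): total = 737
  West (8, 4): total = 867
Minimum is at East with total 737 blocks.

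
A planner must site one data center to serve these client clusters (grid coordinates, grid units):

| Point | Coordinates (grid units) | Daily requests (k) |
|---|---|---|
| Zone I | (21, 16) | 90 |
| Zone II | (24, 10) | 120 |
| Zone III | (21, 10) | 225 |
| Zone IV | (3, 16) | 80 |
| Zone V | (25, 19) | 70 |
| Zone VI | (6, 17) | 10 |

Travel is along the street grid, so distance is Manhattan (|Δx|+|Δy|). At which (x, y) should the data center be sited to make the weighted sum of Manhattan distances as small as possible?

(21, 10)

Manhattan distance separates: Σwᵢ(|x−xᵢ|+|y−yᵢ|) = Σwᵢ|x−xᵢ| + Σwᵢ|y−yᵢ|, so x and y are optimised independently as 1-D weighted medians.
Total weight W = 595; half = 297.5.
x-coordinate, sorted with cumulative weight:
  x=3 (Zone IV, w=80) cum 80
  x=6 (Zone VI, w=10) cum 90
  x=21 (Zone I, w=90) cum 180
  x=21 (Zone III, w=225) cum 405  ← median
  x=24 (Zone II, w=120) cum 525
  x=25 (Zone V, w=70) cum 595
⇒ x* = 21
y-coordinate, sorted with cumulative weight:
  y=10 (Zone II, w=120) cum 120
  y=10 (Zone III, w=225) cum 345  ← median
  y=16 (Zone I, w=90) cum 435
  y=16 (Zone IV, w=80) cum 515
  y=17 (Zone VI, w=10) cum 525
  y=19 (Zone V, w=70) cum 595
⇒ y* = 10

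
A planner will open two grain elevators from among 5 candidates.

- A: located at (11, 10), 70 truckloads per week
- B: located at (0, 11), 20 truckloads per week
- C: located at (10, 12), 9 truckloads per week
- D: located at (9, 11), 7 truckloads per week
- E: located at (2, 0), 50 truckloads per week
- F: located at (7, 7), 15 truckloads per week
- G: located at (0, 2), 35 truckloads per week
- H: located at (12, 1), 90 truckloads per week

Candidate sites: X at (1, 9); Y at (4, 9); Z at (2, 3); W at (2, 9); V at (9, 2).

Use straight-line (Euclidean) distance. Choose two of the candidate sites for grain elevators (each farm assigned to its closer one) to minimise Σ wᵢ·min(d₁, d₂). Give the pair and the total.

{Z, V}, total 1489.3

Evaluate every pair (each demand assigned to the nearer of the two):
  {Z, V}: total = 1489.3
  {Y, V}: total = 1667.4
  {X, V}: total = 1741.9
  {W, V}: total = 1745.9
  {Y, Z}: total = 1882.7
  {Z, W}: total = 2045.2
  {X, Z}: total = 2132.3
  {X, Y}: total = 2410.3
  {Y, W}: total = 2426.7
  {X, W}: total = 2737.3
Best pair: {Z, V} with total 1489.3.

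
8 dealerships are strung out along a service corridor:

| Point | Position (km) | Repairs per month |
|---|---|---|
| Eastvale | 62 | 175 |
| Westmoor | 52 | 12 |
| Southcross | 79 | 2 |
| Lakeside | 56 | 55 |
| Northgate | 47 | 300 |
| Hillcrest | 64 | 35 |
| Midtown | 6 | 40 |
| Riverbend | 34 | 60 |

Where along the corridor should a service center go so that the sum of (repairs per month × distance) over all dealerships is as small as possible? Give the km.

x = 47

For a sum of weighted absolute distances on a line, the optimum is the weighted median (not the mean). Total weight W = 679; half-weight = 339.5.
Sort by position and accumulate weight:
  km 6 (Midtown, w=40) → cum 40
  km 34 (Riverbend, w=60) → cum 100
  km 47 (Northgate, w=300) → cum 400  ≥ 339.5 → median here
  km 52 (Westmoor, w=12) → cum 412
  km 56 (Lakeside, w=55) → cum 467
  km 62 (Eastvale, w=175) → cum 642
  km 64 (Hillcrest, w=35) → cum 677
  km 79 (Southcross, w=2) → cum 679
Optimal location: km 47.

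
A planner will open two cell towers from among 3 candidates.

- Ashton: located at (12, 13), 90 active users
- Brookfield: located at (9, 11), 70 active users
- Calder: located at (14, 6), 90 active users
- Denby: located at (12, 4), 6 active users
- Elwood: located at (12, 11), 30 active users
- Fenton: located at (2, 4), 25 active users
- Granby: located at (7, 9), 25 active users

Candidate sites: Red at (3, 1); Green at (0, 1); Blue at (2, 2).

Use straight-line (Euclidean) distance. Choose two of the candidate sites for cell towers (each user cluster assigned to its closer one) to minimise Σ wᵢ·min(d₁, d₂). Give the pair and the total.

Evaluate every pair (each demand assigned to the nearer of the two):
  {Red, Blue}: total = 3949.1
  {Green, Blue}: total = 4004.3
  {Red, Green}: total = 4017.0
Best pair: {Red, Blue} with total 3949.1.

{Red, Blue}, total 3949.1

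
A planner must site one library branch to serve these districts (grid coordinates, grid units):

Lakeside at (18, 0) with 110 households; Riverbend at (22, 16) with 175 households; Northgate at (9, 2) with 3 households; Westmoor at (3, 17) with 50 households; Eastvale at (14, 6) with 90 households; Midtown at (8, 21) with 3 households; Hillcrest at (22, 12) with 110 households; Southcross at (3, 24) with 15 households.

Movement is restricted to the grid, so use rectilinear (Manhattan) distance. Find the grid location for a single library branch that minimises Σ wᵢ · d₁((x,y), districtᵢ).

(22, 12)

Manhattan distance separates: Σwᵢ(|x−xᵢ|+|y−yᵢ|) = Σwᵢ|x−xᵢ| + Σwᵢ|y−yᵢ|, so x and y are optimised independently as 1-D weighted medians.
Total weight W = 556; half = 278.
x-coordinate, sorted with cumulative weight:
  x=3 (Westmoor, w=50) cum 50
  x=3 (Southcross, w=15) cum 65
  x=8 (Midtown, w=3) cum 68
  x=9 (Northgate, w=3) cum 71
  x=14 (Eastvale, w=90) cum 161
  x=18 (Lakeside, w=110) cum 271
  x=22 (Riverbend, w=175) cum 446  ← median
  x=22 (Hillcrest, w=110) cum 556
⇒ x* = 22
y-coordinate, sorted with cumulative weight:
  y=0 (Lakeside, w=110) cum 110
  y=2 (Northgate, w=3) cum 113
  y=6 (Eastvale, w=90) cum 203
  y=12 (Hillcrest, w=110) cum 313  ← median
  y=16 (Riverbend, w=175) cum 488
  y=17 (Westmoor, w=50) cum 538
  y=21 (Midtown, w=3) cum 541
  y=24 (Southcross, w=15) cum 556
⇒ y* = 12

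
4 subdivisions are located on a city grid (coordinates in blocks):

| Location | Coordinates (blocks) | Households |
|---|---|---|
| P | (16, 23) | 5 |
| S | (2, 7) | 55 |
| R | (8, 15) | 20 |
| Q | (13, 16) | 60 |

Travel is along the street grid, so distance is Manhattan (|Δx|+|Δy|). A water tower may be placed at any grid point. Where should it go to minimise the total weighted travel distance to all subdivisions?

Manhattan distance separates: Σwᵢ(|x−xᵢ|+|y−yᵢ|) = Σwᵢ|x−xᵢ| + Σwᵢ|y−yᵢ|, so x and y are optimised independently as 1-D weighted medians.
Total weight W = 140; half = 70.
x-coordinate, sorted with cumulative weight:
  x=2 (S, w=55) cum 55
  x=8 (R, w=20) cum 75  ← median
  x=13 (Q, w=60) cum 135
  x=16 (P, w=5) cum 140
⇒ x* = 8
y-coordinate, sorted with cumulative weight:
  y=7 (S, w=55) cum 55
  y=15 (R, w=20) cum 75  ← median
  y=16 (Q, w=60) cum 135
  y=23 (P, w=5) cum 140
⇒ y* = 15

(8, 15)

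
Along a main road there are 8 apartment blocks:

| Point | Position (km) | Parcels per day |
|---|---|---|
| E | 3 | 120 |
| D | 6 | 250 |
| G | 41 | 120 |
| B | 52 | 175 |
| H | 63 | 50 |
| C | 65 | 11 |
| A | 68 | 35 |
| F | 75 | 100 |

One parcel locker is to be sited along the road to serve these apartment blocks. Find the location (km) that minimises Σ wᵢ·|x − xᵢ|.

x = 41

For a sum of weighted absolute distances on a line, the optimum is the weighted median (not the mean). Total weight W = 861; half-weight = 430.5.
Sort by position and accumulate weight:
  km 3 (E, w=120) → cum 120
  km 6 (D, w=250) → cum 370
  km 41 (G, w=120) → cum 490  ≥ 430.5 → median here
  km 52 (B, w=175) → cum 665
  km 63 (H, w=50) → cum 715
  km 65 (C, w=11) → cum 726
  km 68 (A, w=35) → cum 761
  km 75 (F, w=100) → cum 861
Optimal location: km 41.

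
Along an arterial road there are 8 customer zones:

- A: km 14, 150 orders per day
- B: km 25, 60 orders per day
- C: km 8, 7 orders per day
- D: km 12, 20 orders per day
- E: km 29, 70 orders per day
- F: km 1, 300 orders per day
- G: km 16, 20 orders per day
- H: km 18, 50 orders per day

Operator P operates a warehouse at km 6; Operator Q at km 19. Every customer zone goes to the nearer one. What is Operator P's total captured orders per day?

327

The indifferent point is the midpoint (6+19)/2 = 12.5; customer zones left of it (closer to Operator P at 6) go to Operator P, those right go to Operator Q.
  F at 1 (w=300) → Operator P
  C at 8 (w=7) → Operator P
  D at 12 (w=20) → Operator P
  A at 14 (w=150) → Operator Q
  G at 16 (w=20) → Operator Q
  H at 18 (w=50) → Operator Q
  B at 25 (w=60) → Operator Q
  E at 29 (w=70) → Operator Q
Operator P captures 327; Operator Q captures 350.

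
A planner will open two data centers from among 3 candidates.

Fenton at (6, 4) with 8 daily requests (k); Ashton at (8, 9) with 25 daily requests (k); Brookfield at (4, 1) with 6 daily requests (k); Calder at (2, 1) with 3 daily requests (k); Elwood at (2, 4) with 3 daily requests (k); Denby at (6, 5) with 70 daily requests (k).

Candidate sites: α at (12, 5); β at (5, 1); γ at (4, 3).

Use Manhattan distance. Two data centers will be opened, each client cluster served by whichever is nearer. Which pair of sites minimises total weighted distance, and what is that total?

Evaluate every pair (each demand assigned to the nearer of the two):
  {α, γ}: total = 537
  {β, γ}: total = 578
  {α, β}: total = 615
Best pair: {α, γ} with total 537.

{α, γ}, total 537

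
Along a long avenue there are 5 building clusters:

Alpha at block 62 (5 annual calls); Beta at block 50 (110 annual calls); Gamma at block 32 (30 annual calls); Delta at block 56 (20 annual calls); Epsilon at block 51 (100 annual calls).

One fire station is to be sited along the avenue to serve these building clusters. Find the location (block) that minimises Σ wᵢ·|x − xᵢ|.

x = 50

For a sum of weighted absolute distances on a line, the optimum is the weighted median (not the mean). Total weight W = 265; half-weight = 132.5.
Sort by position and accumulate weight:
  block 32 (Gamma, w=30) → cum 30
  block 50 (Beta, w=110) → cum 140  ≥ 132.5 → median here
  block 51 (Epsilon, w=100) → cum 240
  block 56 (Delta, w=20) → cum 260
  block 62 (Alpha, w=5) → cum 265
Optimal location: block 50.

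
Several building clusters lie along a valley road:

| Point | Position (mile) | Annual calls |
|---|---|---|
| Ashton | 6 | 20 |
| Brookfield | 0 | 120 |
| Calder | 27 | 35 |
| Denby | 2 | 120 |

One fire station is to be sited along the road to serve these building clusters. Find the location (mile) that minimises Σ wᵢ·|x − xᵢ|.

For a sum of weighted absolute distances on a line, the optimum is the weighted median (not the mean). Total weight W = 295; half-weight = 147.5.
Sort by position and accumulate weight:
  mile 0 (Brookfield, w=120) → cum 120
  mile 2 (Denby, w=120) → cum 240  ≥ 147.5 → median here
  mile 6 (Ashton, w=20) → cum 260
  mile 27 (Calder, w=35) → cum 295
Optimal location: mile 2.

x = 2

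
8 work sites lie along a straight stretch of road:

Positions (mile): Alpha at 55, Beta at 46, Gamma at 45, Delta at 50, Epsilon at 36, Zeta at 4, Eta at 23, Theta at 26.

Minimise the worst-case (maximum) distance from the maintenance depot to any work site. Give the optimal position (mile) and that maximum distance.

location 29.5, max distance 25.5

The 1-center on a line is the midpoint of the two extreme points: leftmost at 4, rightmost at 55.
Optimal location = (4 + 55)/2 = 29.5; maximum distance = (55 − 4)/2 = 25.5.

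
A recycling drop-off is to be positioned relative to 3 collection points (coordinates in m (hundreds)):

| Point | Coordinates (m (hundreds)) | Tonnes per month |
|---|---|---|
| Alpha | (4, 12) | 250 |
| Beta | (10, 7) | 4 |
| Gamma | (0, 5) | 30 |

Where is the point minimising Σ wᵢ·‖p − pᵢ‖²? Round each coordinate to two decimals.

(3.66, 11.19)

The minimiser of Σwᵢ‖p−pᵢ‖² is the weighted centroid p* = (Σwᵢpᵢ)/(Σwᵢ).
Σwᵢ = 284.
Σwᵢxᵢ = 250·4 + 4·10 + 30·0 = 1040.
Σwᵢyᵢ = 250·12 + 4·7 + 30·5 = 3178.
x* = 1040/284 = 3.66, y* = 3178/284 = 11.19.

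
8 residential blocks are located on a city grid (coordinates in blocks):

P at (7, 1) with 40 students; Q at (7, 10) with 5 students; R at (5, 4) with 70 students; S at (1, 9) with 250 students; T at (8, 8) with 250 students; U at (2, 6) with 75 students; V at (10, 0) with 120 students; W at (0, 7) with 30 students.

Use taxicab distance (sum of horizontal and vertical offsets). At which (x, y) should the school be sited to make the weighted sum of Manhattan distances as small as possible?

(5, 8)

Manhattan distance separates: Σwᵢ(|x−xᵢ|+|y−yᵢ|) = Σwᵢ|x−xᵢ| + Σwᵢ|y−yᵢ|, so x and y are optimised independently as 1-D weighted medians.
Total weight W = 840; half = 420.
x-coordinate, sorted with cumulative weight:
  x=0 (W, w=30) cum 30
  x=1 (S, w=250) cum 280
  x=2 (U, w=75) cum 355
  x=5 (R, w=70) cum 425  ← median
  x=7 (P, w=40) cum 465
  x=7 (Q, w=5) cum 470
  x=8 (T, w=250) cum 720
  x=10 (V, w=120) cum 840
⇒ x* = 5
y-coordinate, sorted with cumulative weight:
  y=0 (V, w=120) cum 120
  y=1 (P, w=40) cum 160
  y=4 (R, w=70) cum 230
  y=6 (U, w=75) cum 305
  y=7 (W, w=30) cum 335
  y=8 (T, w=250) cum 585  ← median
  y=9 (S, w=250) cum 835
  y=10 (Q, w=5) cum 840
⇒ y* = 8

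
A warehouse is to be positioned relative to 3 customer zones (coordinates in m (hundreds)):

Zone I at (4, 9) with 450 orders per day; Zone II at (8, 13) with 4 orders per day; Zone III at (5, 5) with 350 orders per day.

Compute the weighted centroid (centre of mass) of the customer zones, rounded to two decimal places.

The minimiser of Σwᵢ‖p−pᵢ‖² is the weighted centroid p* = (Σwᵢpᵢ)/(Σwᵢ).
Σwᵢ = 804.
Σwᵢxᵢ = 450·4 + 4·8 + 350·5 = 3582.
Σwᵢyᵢ = 450·9 + 4·13 + 350·5 = 5852.
x* = 3582/804 = 4.46, y* = 5852/804 = 7.28.

(4.46, 7.28)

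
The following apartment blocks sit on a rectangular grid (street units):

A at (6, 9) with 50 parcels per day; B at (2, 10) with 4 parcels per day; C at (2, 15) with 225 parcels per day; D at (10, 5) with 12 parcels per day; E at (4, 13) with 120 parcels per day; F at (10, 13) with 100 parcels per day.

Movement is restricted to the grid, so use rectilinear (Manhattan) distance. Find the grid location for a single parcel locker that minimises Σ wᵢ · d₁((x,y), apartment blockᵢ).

Manhattan distance separates: Σwᵢ(|x−xᵢ|+|y−yᵢ|) = Σwᵢ|x−xᵢ| + Σwᵢ|y−yᵢ|, so x and y are optimised independently as 1-D weighted medians.
Total weight W = 511; half = 255.5.
x-coordinate, sorted with cumulative weight:
  x=2 (B, w=4) cum 4
  x=2 (C, w=225) cum 229
  x=4 (E, w=120) cum 349  ← median
  x=6 (A, w=50) cum 399
  x=10 (D, w=12) cum 411
  x=10 (F, w=100) cum 511
⇒ x* = 4
y-coordinate, sorted with cumulative weight:
  y=5 (D, w=12) cum 12
  y=9 (A, w=50) cum 62
  y=10 (B, w=4) cum 66
  y=13 (E, w=120) cum 186
  y=13 (F, w=100) cum 286  ← median
  y=15 (C, w=225) cum 511
⇒ y* = 13

(4, 13)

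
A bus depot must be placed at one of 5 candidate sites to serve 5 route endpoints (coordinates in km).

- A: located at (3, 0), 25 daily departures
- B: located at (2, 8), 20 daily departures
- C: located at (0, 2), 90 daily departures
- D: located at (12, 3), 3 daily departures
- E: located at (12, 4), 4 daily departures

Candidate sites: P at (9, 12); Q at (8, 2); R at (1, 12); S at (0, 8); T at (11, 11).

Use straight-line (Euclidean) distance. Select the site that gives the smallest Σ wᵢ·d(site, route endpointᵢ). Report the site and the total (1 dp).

S, total 883.2 km

Total weighted distance at each candidate:
  P (9, 12): total = 1770.1
  Q (8, 2): total = 1054.6
  R (1, 12): total = 1388.1
  S (0, 8): total = 883.2
  T (11, 11): total = 1861.4
Minimum is at S with total 883.2 km.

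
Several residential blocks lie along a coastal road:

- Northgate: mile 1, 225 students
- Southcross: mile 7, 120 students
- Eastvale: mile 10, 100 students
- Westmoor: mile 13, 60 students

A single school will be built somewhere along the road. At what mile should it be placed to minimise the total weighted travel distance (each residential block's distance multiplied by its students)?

x = 7

For a sum of weighted absolute distances on a line, the optimum is the weighted median (not the mean). Total weight W = 505; half-weight = 252.5.
Sort by position and accumulate weight:
  mile 1 (Northgate, w=225) → cum 225
  mile 7 (Southcross, w=120) → cum 345  ≥ 252.5 → median here
  mile 10 (Eastvale, w=100) → cum 445
  mile 13 (Westmoor, w=60) → cum 505
Optimal location: mile 7.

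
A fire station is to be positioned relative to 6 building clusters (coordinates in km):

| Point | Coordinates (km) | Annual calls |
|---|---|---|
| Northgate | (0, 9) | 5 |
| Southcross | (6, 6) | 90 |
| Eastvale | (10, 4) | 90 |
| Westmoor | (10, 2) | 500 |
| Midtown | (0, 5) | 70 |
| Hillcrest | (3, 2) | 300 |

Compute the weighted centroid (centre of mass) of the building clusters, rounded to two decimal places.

The minimiser of Σwᵢ‖p−pᵢ‖² is the weighted centroid p* = (Σwᵢpᵢ)/(Σwᵢ).
Σwᵢ = 1055.
Σwᵢxᵢ = 5·0 + 90·6 + 90·10 + 500·10 + 70·0 + 300·3 = 7340.
Σwᵢyᵢ = 5·9 + 90·6 + 90·4 + 500·2 + 70·5 + 300·2 = 2895.
x* = 7340/1055 = 6.96, y* = 2895/1055 = 2.74.

(6.96, 2.74)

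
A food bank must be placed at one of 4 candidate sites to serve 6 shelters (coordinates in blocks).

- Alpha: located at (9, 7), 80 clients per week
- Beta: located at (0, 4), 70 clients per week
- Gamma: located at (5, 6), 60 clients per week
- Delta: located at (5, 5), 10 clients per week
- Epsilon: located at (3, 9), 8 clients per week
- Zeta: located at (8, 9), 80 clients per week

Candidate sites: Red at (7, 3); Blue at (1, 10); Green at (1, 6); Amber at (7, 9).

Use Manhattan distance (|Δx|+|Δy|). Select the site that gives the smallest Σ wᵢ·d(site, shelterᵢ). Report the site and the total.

Total weighted distance at each candidate:
  Red (7, 3): total = 2020
  Blue (1, 10): total = 2604
  Green (1, 6): total = 2060
  Amber (7, 9): total = 1632
Minimum is at Amber with total 1632 blocks.

Amber, total 1632 blocks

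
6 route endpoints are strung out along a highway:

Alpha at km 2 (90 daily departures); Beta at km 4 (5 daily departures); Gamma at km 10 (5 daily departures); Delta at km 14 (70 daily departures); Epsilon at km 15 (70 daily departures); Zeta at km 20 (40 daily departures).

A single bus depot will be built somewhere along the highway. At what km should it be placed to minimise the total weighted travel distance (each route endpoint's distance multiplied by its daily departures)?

For a sum of weighted absolute distances on a line, the optimum is the weighted median (not the mean). Total weight W = 280; half-weight = 140.
Sort by position and accumulate weight:
  km 2 (Alpha, w=90) → cum 90
  km 4 (Beta, w=5) → cum 95
  km 10 (Gamma, w=5) → cum 100
  km 14 (Delta, w=70) → cum 170  ≥ 140 → median here
  km 15 (Epsilon, w=70) → cum 240
  km 20 (Zeta, w=40) → cum 280
Optimal location: km 14.

x = 14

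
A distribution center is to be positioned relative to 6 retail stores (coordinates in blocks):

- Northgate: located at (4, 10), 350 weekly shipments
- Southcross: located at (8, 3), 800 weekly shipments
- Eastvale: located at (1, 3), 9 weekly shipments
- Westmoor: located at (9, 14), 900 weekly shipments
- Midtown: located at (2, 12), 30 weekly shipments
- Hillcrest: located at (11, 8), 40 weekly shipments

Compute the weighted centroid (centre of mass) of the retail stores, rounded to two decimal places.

The minimiser of Σwᵢ‖p−pᵢ‖² is the weighted centroid p* = (Σwᵢpᵢ)/(Σwᵢ).
Σwᵢ = 2129.
Σwᵢxᵢ = 350·4 + 800·8 + 9·1 + 900·9 + 30·2 + 40·11 = 16409.
Σwᵢyᵢ = 350·10 + 800·3 + 9·3 + 900·14 + 30·12 + 40·8 = 19207.
x* = 16409/2129 = 7.71, y* = 19207/2129 = 9.02.

(7.71, 9.02)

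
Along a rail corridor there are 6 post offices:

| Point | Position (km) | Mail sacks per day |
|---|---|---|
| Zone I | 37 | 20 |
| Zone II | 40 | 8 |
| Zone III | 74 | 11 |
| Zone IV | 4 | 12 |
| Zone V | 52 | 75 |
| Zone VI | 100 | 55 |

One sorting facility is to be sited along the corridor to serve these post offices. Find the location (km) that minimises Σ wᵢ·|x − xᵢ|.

For a sum of weighted absolute distances on a line, the optimum is the weighted median (not the mean). Total weight W = 181; half-weight = 90.5.
Sort by position and accumulate weight:
  km 4 (Zone IV, w=12) → cum 12
  km 37 (Zone I, w=20) → cum 32
  km 40 (Zone II, w=8) → cum 40
  km 52 (Zone V, w=75) → cum 115  ≥ 90.5 → median here
  km 74 (Zone III, w=11) → cum 126
  km 100 (Zone VI, w=55) → cum 181
Optimal location: km 52.

x = 52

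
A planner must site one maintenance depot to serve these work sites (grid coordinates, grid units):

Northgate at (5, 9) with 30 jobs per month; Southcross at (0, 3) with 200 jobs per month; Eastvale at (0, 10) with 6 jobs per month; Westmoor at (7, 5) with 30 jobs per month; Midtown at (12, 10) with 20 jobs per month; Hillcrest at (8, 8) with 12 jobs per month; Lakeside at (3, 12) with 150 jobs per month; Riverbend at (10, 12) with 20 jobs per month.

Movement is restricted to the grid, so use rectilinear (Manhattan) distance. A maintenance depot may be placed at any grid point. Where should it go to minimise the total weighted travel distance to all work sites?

(3, 8)

Manhattan distance separates: Σwᵢ(|x−xᵢ|+|y−yᵢ|) = Σwᵢ|x−xᵢ| + Σwᵢ|y−yᵢ|, so x and y are optimised independently as 1-D weighted medians.
Total weight W = 468; half = 234.
x-coordinate, sorted with cumulative weight:
  x=0 (Southcross, w=200) cum 200
  x=0 (Eastvale, w=6) cum 206
  x=3 (Lakeside, w=150) cum 356  ← median
  x=5 (Northgate, w=30) cum 386
  x=7 (Westmoor, w=30) cum 416
  x=8 (Hillcrest, w=12) cum 428
  x=10 (Riverbend, w=20) cum 448
  x=12 (Midtown, w=20) cum 468
⇒ x* = 3
y-coordinate, sorted with cumulative weight:
  y=3 (Southcross, w=200) cum 200
  y=5 (Westmoor, w=30) cum 230
  y=8 (Hillcrest, w=12) cum 242  ← median
  y=9 (Northgate, w=30) cum 272
  y=10 (Eastvale, w=6) cum 278
  y=10 (Midtown, w=20) cum 298
  y=12 (Lakeside, w=150) cum 448
  y=12 (Riverbend, w=20) cum 468
⇒ y* = 8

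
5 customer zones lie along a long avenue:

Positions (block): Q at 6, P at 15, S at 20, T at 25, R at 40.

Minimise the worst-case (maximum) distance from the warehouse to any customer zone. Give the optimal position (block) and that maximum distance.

location 23, max distance 17

The 1-center on a line is the midpoint of the two extreme points: leftmost at 6, rightmost at 40.
Optimal location = (6 + 40)/2 = 23; maximum distance = (40 − 6)/2 = 17.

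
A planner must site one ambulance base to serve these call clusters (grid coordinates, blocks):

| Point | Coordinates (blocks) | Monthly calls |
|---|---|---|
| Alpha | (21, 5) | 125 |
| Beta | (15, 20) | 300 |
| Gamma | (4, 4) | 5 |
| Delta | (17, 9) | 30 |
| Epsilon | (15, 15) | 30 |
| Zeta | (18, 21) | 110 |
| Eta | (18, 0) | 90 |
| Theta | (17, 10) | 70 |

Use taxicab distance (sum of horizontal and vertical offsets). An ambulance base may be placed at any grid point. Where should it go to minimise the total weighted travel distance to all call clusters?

(17, 20)

Manhattan distance separates: Σwᵢ(|x−xᵢ|+|y−yᵢ|) = Σwᵢ|x−xᵢ| + Σwᵢ|y−yᵢ|, so x and y are optimised independently as 1-D weighted medians.
Total weight W = 760; half = 380.
x-coordinate, sorted with cumulative weight:
  x=4 (Gamma, w=5) cum 5
  x=15 (Beta, w=300) cum 305
  x=15 (Epsilon, w=30) cum 335
  x=17 (Delta, w=30) cum 365
  x=17 (Theta, w=70) cum 435  ← median
  x=18 (Zeta, w=110) cum 545
  x=18 (Eta, w=90) cum 635
  x=21 (Alpha, w=125) cum 760
⇒ x* = 17
y-coordinate, sorted with cumulative weight:
  y=0 (Eta, w=90) cum 90
  y=4 (Gamma, w=5) cum 95
  y=5 (Alpha, w=125) cum 220
  y=9 (Delta, w=30) cum 250
  y=10 (Theta, w=70) cum 320
  y=15 (Epsilon, w=30) cum 350
  y=20 (Beta, w=300) cum 650  ← median
  y=21 (Zeta, w=110) cum 760
⇒ y* = 20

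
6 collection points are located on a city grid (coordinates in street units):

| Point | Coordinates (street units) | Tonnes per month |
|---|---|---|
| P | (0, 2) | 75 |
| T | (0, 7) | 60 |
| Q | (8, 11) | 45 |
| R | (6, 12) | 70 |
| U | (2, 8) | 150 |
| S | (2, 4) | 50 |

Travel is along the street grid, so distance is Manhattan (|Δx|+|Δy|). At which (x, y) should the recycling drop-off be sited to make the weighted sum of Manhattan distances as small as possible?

Manhattan distance separates: Σwᵢ(|x−xᵢ|+|y−yᵢ|) = Σwᵢ|x−xᵢ| + Σwᵢ|y−yᵢ|, so x and y are optimised independently as 1-D weighted medians.
Total weight W = 450; half = 225.
x-coordinate, sorted with cumulative weight:
  x=0 (P, w=75) cum 75
  x=0 (T, w=60) cum 135
  x=2 (U, w=150) cum 285  ← median
  x=2 (S, w=50) cum 335
  x=6 (R, w=70) cum 405
  x=8 (Q, w=45) cum 450
⇒ x* = 2
y-coordinate, sorted with cumulative weight:
  y=2 (P, w=75) cum 75
  y=4 (S, w=50) cum 125
  y=7 (T, w=60) cum 185
  y=8 (U, w=150) cum 335  ← median
  y=11 (Q, w=45) cum 380
  y=12 (R, w=70) cum 450
⇒ y* = 8

(2, 8)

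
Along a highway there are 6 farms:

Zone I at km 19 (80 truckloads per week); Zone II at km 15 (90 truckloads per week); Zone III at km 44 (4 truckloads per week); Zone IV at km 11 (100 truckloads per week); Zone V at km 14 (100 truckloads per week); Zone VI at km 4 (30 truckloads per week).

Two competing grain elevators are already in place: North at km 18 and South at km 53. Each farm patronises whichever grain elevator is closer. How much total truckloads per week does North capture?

400

The indifferent point is the midpoint (18+53)/2 = 35.5; farms left of it (closer to North at 18) go to North, those right go to South.
  Zone VI at 4 (w=30) → North
  Zone IV at 11 (w=100) → North
  Zone V at 14 (w=100) → North
  Zone II at 15 (w=90) → North
  Zone I at 19 (w=80) → North
  Zone III at 44 (w=4) → South
North captures 400; South captures 4.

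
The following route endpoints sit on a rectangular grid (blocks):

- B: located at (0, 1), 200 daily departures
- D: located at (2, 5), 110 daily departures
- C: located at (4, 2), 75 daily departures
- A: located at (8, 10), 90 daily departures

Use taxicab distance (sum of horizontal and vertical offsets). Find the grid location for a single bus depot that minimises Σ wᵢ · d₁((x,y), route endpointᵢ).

(2, 2)

Manhattan distance separates: Σwᵢ(|x−xᵢ|+|y−yᵢ|) = Σwᵢ|x−xᵢ| + Σwᵢ|y−yᵢ|, so x and y are optimised independently as 1-D weighted medians.
Total weight W = 475; half = 237.5.
x-coordinate, sorted with cumulative weight:
  x=0 (B, w=200) cum 200
  x=2 (D, w=110) cum 310  ← median
  x=4 (C, w=75) cum 385
  x=8 (A, w=90) cum 475
⇒ x* = 2
y-coordinate, sorted with cumulative weight:
  y=1 (B, w=200) cum 200
  y=2 (C, w=75) cum 275  ← median
  y=5 (D, w=110) cum 385
  y=10 (A, w=90) cum 475
⇒ y* = 2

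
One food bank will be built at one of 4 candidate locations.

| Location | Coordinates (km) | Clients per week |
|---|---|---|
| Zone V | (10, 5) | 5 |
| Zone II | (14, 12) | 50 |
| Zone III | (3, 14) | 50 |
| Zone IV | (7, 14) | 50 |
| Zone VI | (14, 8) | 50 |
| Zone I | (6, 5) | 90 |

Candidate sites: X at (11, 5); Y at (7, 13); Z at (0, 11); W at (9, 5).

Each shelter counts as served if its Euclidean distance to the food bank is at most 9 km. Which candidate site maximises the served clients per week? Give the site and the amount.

Coverage radius r = 9 km; a point is covered iff (Δx)²+(Δy)² ≤ 9² = 81.
  X (11, 5): covers {Zone V, Zone II, Zone VI, Zone I} → 195
  Y (7, 13): covers {Zone V, Zone II, Zone III, Zone IV, Zone VI, Zone I} → 295
  Z (0, 11): covers {Zone III, Zone IV, Zone I} → 190
  W (9, 5): covers {Zone V, Zone II, Zone VI, Zone I} → 195
Maximum coverage at Y: 295 clients per week.

Y, covering 295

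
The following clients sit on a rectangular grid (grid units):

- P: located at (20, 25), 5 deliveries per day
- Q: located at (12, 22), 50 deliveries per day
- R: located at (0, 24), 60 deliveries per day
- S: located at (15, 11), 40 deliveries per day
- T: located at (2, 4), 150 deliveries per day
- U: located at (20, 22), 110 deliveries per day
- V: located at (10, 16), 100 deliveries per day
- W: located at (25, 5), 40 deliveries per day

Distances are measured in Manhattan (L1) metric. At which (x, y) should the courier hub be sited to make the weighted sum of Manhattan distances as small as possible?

(10, 16)

Manhattan distance separates: Σwᵢ(|x−xᵢ|+|y−yᵢ|) = Σwᵢ|x−xᵢ| + Σwᵢ|y−yᵢ|, so x and y are optimised independently as 1-D weighted medians.
Total weight W = 555; half = 277.5.
x-coordinate, sorted with cumulative weight:
  x=0 (R, w=60) cum 60
  x=2 (T, w=150) cum 210
  x=10 (V, w=100) cum 310  ← median
  x=12 (Q, w=50) cum 360
  x=15 (S, w=40) cum 400
  x=20 (P, w=5) cum 405
  x=20 (U, w=110) cum 515
  x=25 (W, w=40) cum 555
⇒ x* = 10
y-coordinate, sorted with cumulative weight:
  y=4 (T, w=150) cum 150
  y=5 (W, w=40) cum 190
  y=11 (S, w=40) cum 230
  y=16 (V, w=100) cum 330  ← median
  y=22 (Q, w=50) cum 380
  y=22 (U, w=110) cum 490
  y=24 (R, w=60) cum 550
  y=25 (P, w=5) cum 555
⇒ y* = 16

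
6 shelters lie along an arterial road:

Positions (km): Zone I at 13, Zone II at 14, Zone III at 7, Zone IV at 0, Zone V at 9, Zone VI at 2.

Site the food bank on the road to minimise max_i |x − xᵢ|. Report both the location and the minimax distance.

location 7, max distance 7

The 1-center on a line is the midpoint of the two extreme points: leftmost at 0, rightmost at 14.
Optimal location = (0 + 14)/2 = 7; maximum distance = (14 − 0)/2 = 7.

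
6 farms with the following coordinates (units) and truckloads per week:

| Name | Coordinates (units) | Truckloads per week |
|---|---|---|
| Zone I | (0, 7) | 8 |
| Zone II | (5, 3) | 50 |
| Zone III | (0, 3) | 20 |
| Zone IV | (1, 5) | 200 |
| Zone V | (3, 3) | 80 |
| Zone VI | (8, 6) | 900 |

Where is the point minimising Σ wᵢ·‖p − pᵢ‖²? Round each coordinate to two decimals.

The minimiser of Σwᵢ‖p−pᵢ‖² is the weighted centroid p* = (Σwᵢpᵢ)/(Σwᵢ).
Σwᵢ = 1258.
Σwᵢxᵢ = 8·0 + 50·5 + 20·0 + 200·1 + 80·3 + 900·8 = 7890.
Σwᵢyᵢ = 8·7 + 50·3 + 20·3 + 200·5 + 80·3 + 900·6 = 6906.
x* = 7890/1258 = 6.27, y* = 6906/1258 = 5.49.

(6.27, 5.49)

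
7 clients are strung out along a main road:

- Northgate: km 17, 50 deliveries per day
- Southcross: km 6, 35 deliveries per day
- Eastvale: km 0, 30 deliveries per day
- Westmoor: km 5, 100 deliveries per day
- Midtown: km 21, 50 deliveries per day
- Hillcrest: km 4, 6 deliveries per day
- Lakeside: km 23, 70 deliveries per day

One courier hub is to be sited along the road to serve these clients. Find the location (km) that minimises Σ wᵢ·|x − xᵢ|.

x = 6

For a sum of weighted absolute distances on a line, the optimum is the weighted median (not the mean). Total weight W = 341; half-weight = 170.5.
Sort by position and accumulate weight:
  km 0 (Eastvale, w=30) → cum 30
  km 4 (Hillcrest, w=6) → cum 36
  km 5 (Westmoor, w=100) → cum 136
  km 6 (Southcross, w=35) → cum 171  ≥ 170.5 → median here
  km 17 (Northgate, w=50) → cum 221
  km 21 (Midtown, w=50) → cum 271
  km 23 (Lakeside, w=70) → cum 341
Optimal location: km 6.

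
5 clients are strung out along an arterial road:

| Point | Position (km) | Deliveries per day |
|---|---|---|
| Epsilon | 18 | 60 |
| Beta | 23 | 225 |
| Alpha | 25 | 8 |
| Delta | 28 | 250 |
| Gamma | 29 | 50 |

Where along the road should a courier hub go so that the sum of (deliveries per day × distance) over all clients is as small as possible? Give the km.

For a sum of weighted absolute distances on a line, the optimum is the weighted median (not the mean). Total weight W = 593; half-weight = 296.5.
Sort by position and accumulate weight:
  km 18 (Epsilon, w=60) → cum 60
  km 23 (Beta, w=225) → cum 285
  km 25 (Alpha, w=8) → cum 293
  km 28 (Delta, w=250) → cum 543  ≥ 296.5 → median here
  km 29 (Gamma, w=50) → cum 593
Optimal location: km 28.

x = 28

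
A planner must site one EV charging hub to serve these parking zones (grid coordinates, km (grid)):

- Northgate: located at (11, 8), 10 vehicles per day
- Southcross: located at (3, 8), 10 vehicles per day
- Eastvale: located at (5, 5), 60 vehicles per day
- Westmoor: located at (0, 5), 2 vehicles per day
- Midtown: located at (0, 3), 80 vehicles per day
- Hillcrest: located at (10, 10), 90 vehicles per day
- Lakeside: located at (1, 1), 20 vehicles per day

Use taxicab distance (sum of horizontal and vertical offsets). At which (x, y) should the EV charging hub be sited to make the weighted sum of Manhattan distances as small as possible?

(5, 5)

Manhattan distance separates: Σwᵢ(|x−xᵢ|+|y−yᵢ|) = Σwᵢ|x−xᵢ| + Σwᵢ|y−yᵢ|, so x and y are optimised independently as 1-D weighted medians.
Total weight W = 272; half = 136.
x-coordinate, sorted with cumulative weight:
  x=0 (Westmoor, w=2) cum 2
  x=0 (Midtown, w=80) cum 82
  x=1 (Lakeside, w=20) cum 102
  x=3 (Southcross, w=10) cum 112
  x=5 (Eastvale, w=60) cum 172  ← median
  x=10 (Hillcrest, w=90) cum 262
  x=11 (Northgate, w=10) cum 272
⇒ x* = 5
y-coordinate, sorted with cumulative weight:
  y=1 (Lakeside, w=20) cum 20
  y=3 (Midtown, w=80) cum 100
  y=5 (Eastvale, w=60) cum 160  ← median
  y=5 (Westmoor, w=2) cum 162
  y=8 (Northgate, w=10) cum 172
  y=8 (Southcross, w=10) cum 182
  y=10 (Hillcrest, w=90) cum 272
⇒ y* = 5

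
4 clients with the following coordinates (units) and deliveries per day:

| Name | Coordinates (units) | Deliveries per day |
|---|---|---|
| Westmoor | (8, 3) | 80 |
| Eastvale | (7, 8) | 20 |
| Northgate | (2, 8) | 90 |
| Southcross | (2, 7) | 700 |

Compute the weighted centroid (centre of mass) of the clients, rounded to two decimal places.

(2.65, 6.76)

The minimiser of Σwᵢ‖p−pᵢ‖² is the weighted centroid p* = (Σwᵢpᵢ)/(Σwᵢ).
Σwᵢ = 890.
Σwᵢxᵢ = 80·8 + 20·7 + 90·2 + 700·2 = 2360.
Σwᵢyᵢ = 80·3 + 20·8 + 90·8 + 700·7 = 6020.
x* = 2360/890 = 2.65, y* = 6020/890 = 6.76.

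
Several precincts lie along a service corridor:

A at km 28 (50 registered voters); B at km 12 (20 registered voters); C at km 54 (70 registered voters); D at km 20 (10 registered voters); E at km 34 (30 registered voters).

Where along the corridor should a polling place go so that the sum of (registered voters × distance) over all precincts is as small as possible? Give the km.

x = 34

For a sum of weighted absolute distances on a line, the optimum is the weighted median (not the mean). Total weight W = 180; half-weight = 90.
Sort by position and accumulate weight:
  km 12 (B, w=20) → cum 20
  km 20 (D, w=10) → cum 30
  km 28 (A, w=50) → cum 80
  km 34 (E, w=30) → cum 110  ≥ 90 → median here
  km 54 (C, w=70) → cum 180
Optimal location: km 34.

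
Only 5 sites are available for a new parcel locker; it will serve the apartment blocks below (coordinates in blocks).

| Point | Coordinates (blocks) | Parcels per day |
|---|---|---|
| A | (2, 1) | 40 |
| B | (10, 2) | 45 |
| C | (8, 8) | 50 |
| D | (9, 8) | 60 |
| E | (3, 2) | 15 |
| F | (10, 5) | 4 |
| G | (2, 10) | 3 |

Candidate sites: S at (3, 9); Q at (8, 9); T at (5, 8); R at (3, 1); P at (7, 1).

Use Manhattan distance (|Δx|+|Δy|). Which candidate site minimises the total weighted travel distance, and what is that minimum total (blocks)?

Total weighted distance at each candidate:
  S (3, 9): total = 1865
  Q (8, 9): total = 1360
  T (5, 8): total = 1452
  R (3, 1): total = 1869
  P (7, 1): total = 1465
Minimum is at Q with total 1360 blocks.

Q, total 1360 blocks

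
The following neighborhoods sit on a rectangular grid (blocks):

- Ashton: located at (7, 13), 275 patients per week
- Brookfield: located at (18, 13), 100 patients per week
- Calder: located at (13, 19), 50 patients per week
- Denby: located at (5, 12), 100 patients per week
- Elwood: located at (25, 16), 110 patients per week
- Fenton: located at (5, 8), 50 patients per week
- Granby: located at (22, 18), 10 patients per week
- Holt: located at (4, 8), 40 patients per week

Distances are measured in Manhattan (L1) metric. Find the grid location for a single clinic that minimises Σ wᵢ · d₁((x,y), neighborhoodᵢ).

(7, 13)

Manhattan distance separates: Σwᵢ(|x−xᵢ|+|y−yᵢ|) = Σwᵢ|x−xᵢ| + Σwᵢ|y−yᵢ|, so x and y are optimised independently as 1-D weighted medians.
Total weight W = 735; half = 367.5.
x-coordinate, sorted with cumulative weight:
  x=4 (Holt, w=40) cum 40
  x=5 (Denby, w=100) cum 140
  x=5 (Fenton, w=50) cum 190
  x=7 (Ashton, w=275) cum 465  ← median
  x=13 (Calder, w=50) cum 515
  x=18 (Brookfield, w=100) cum 615
  x=22 (Granby, w=10) cum 625
  x=25 (Elwood, w=110) cum 735
⇒ x* = 7
y-coordinate, sorted with cumulative weight:
  y=8 (Fenton, w=50) cum 50
  y=8 (Holt, w=40) cum 90
  y=12 (Denby, w=100) cum 190
  y=13 (Ashton, w=275) cum 465  ← median
  y=13 (Brookfield, w=100) cum 565
  y=16 (Elwood, w=110) cum 675
  y=18 (Granby, w=10) cum 685
  y=19 (Calder, w=50) cum 735
⇒ y* = 13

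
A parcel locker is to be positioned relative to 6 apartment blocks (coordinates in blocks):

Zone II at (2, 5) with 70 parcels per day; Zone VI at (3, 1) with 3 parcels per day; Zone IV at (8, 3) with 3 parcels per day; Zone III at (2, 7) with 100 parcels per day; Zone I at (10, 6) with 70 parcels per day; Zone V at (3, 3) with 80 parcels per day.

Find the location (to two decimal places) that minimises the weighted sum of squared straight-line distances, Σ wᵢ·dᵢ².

(4.03, 5.28)

The minimiser of Σwᵢ‖p−pᵢ‖² is the weighted centroid p* = (Σwᵢpᵢ)/(Σwᵢ).
Σwᵢ = 326.
Σwᵢxᵢ = 70·2 + 3·3 + 3·8 + 100·2 + 70·10 + 80·3 = 1313.
Σwᵢyᵢ = 70·5 + 3·1 + 3·3 + 100·7 + 70·6 + 80·3 = 1722.
x* = 1313/326 = 4.03, y* = 1722/326 = 5.28.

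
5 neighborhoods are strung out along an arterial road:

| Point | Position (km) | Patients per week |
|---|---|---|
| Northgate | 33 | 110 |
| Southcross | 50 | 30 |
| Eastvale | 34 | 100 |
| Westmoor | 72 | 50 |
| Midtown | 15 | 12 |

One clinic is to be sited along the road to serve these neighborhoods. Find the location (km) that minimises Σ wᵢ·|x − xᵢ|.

For a sum of weighted absolute distances on a line, the optimum is the weighted median (not the mean). Total weight W = 302; half-weight = 151.
Sort by position and accumulate weight:
  km 15 (Midtown, w=12) → cum 12
  km 33 (Northgate, w=110) → cum 122
  km 34 (Eastvale, w=100) → cum 222  ≥ 151 → median here
  km 50 (Southcross, w=30) → cum 252
  km 72 (Westmoor, w=50) → cum 302
Optimal location: km 34.

x = 34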